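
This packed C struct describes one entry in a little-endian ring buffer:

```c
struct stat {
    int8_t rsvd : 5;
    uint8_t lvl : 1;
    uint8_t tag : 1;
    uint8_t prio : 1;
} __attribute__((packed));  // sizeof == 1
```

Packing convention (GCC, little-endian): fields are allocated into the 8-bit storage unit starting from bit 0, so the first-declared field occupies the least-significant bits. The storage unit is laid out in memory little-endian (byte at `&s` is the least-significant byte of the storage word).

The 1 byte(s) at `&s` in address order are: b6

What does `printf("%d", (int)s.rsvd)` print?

[0]=0xb6 (little-endian) → word 0xb6
rsvd:5 @ bit 0 → (0xb6>>0)&0x1f = 0x16  ←
lvl:1 @ bit 5 → (0xb6>>5)&0x1 = 0x1
tag:1 @ bit 6 → (0xb6>>6)&0x1 = 0x0
prio:1 @ bit 7 → (0xb6>>7)&0x1 = 0x1
rsvd signed 5b, MSB=1: 22 - 32 = -10

-10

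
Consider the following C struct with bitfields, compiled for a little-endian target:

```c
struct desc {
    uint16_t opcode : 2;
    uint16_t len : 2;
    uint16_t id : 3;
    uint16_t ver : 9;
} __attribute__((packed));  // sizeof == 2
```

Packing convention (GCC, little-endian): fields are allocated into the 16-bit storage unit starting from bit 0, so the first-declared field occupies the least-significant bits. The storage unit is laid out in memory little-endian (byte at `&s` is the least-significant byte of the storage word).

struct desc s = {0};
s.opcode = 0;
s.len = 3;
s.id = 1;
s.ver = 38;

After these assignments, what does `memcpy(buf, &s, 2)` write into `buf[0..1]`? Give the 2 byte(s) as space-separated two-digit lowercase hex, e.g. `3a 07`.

1c 13

opcode (2b) val=0 bits=0x0 at bit 0: 0x0000
len (2b) val=3 bits=0x3 at bit 2: 0x000c
id (3b) val=1 bits=0x1 at bit 4: 0x001c
ver (9b) val=38 bits=0x26 at bit 7: 0x131c
word = 0x131c → little-endian bytes:
  [0]=0x1c  [1]=0x13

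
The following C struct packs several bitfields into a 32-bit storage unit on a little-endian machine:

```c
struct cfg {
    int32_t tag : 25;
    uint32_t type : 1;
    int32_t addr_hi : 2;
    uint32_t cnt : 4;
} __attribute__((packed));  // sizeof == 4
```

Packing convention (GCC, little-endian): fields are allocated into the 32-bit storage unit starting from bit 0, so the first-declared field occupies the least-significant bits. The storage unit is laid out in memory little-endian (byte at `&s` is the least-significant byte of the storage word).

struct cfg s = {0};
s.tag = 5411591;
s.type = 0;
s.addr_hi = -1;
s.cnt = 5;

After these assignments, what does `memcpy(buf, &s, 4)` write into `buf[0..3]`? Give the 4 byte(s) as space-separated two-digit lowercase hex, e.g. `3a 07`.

07 93 52 5c

[0+:25] tag=5411591 & 0x1ffffff = 0x529307; word=0x00529307
[25+:1] type=0 & 0x1 = 0x0; word=0x00529307
[26+:2] addr_hi=-1 & 0x3 = 0x3; word=0x0c529307
[28+:4] cnt=5 & 0xf = 0x5; word=0x5c529307
word = 0x5c529307 → little-endian bytes:
  [0]=0x07  [1]=0x93  [2]=0x52  [3]=0x5c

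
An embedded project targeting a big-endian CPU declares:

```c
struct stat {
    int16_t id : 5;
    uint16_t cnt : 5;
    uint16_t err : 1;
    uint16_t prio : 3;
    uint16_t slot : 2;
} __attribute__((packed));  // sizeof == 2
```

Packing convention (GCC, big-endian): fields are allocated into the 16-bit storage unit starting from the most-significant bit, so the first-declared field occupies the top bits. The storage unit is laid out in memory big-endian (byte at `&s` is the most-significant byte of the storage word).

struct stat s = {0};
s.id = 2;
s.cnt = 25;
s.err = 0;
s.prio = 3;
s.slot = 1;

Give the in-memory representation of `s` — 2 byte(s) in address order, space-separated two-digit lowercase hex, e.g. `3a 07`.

16 4d

id:5 = 2 → 0x2 << 11 → word 0x1000
cnt:5 = 25 → 0x19 << 6 → word 0x1640
err:1 = 0 → 0x0 << 5 → word 0x1640
prio:3 = 3 → 0x3 << 2 → word 0x164c
slot:2 = 1 → 0x1 << 0 → word 0x164d
word = 0x164d → big-endian bytes:
  [0]=0x16  [1]=0x4d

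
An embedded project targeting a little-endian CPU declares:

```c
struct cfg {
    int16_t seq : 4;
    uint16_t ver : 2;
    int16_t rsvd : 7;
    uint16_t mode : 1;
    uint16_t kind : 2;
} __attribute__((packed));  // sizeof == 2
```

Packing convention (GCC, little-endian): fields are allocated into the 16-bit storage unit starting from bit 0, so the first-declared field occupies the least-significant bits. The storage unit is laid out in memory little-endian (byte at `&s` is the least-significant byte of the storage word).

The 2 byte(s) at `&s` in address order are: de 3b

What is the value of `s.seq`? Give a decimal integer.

-2

[0]=0xde [1]=0x3b (little-endian) → word 0x3bde
seq [0+:4] = (word>>0) & 0xf = 14  ←
ver [4+:2] = (word>>4) & 0x3 = 1
rsvd [6+:7] = (word>>6) & 0x7f = 111
mode [13+:1] = (word>>13) & 0x1 = 1
kind [14+:2] = (word>>14) & 0x3 = 0
seq signed 4b, MSB=1: 14 - 16 = -2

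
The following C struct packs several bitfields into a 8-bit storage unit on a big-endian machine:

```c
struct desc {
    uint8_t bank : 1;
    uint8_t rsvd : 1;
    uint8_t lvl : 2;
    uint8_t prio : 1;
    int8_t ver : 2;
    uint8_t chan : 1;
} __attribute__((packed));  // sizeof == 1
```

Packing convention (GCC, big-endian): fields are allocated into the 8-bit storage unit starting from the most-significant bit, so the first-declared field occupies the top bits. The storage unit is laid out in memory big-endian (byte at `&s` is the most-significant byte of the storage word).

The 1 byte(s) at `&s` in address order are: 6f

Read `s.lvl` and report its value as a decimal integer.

[0]=0x6f (big-endian) → word 0x6f
bank [7+:1] = (word>>7) & 0x1 = 0
rsvd [6+:1] = (word>>6) & 0x1 = 1
lvl [4+:2] = (word>>4) & 0x3 = 2  ←
prio [3+:1] = (word>>3) & 0x1 = 1
ver [1+:2] = (word>>1) & 0x3 = 3
chan [0+:1] = (word>>0) & 0x1 = 1

2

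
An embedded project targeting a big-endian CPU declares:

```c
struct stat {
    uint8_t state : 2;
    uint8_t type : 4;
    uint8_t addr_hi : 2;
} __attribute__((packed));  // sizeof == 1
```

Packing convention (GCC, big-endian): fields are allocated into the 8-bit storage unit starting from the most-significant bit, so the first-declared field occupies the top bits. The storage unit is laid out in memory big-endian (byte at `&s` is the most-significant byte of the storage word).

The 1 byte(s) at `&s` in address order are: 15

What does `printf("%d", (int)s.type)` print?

5

[0]=0x15 (big-endian) → word 0x15
state:2 @ bit 6 → (0x15>>6)&0x3 = 0x0
type:4 @ bit 2 → (0x15>>2)&0xf = 0x5  ←
addr_hi:2 @ bit 0 → (0x15>>0)&0x3 = 0x1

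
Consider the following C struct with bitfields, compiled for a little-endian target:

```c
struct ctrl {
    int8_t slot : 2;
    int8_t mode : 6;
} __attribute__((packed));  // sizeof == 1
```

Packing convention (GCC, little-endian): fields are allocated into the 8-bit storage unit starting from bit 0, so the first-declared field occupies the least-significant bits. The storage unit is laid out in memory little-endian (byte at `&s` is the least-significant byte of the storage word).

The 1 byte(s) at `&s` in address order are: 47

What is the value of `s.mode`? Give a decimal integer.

[0]=0x47 (little-endian) → word 0x47
slot:2 @ bit 0 → (0x47>>0)&0x3 = 0x3
mode:6 @ bit 2 → (0x47>>2)&0x3f = 0x11  ←
mode signed 6b, MSB=0: value = 17

17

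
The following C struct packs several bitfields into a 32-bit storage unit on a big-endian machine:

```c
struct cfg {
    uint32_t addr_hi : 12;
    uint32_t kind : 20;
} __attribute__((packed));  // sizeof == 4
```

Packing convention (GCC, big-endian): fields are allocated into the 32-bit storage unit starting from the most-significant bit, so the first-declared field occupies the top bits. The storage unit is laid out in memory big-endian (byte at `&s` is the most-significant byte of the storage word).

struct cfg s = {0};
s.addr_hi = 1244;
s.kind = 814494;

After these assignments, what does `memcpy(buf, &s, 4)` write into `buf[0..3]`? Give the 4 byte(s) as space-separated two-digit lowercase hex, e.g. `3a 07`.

4d cc 6d 9e

addr_hi:12 = 1244 → 0x4dc << 20 → word 0x4dc00000
kind:20 = 814494 → 0xc6d9e << 0 → word 0x4dcc6d9e
word = 0x4dcc6d9e → big-endian bytes:
  [0]=0x4d  [1]=0xcc  [2]=0x6d  [3]=0x9e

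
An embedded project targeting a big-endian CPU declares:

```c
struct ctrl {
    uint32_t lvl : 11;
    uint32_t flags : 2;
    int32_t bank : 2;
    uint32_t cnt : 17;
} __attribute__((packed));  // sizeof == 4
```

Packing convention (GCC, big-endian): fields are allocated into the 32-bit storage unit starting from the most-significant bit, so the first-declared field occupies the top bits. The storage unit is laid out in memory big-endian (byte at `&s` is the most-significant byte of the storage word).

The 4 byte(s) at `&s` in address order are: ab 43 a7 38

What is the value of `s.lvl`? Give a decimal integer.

1370

[0]=0xab [1]=0x43 [2]=0xa7 [3]=0x38 (big-endian) → word 0xab43a738
lvl:11 @ bit 21 → (0xab43a738>>21)&0x7ff = 0x55a  ←
flags:2 @ bit 19 → (0xab43a738>>19)&0x3 = 0x0
bank:2 @ bit 17 → (0xab43a738>>17)&0x3 = 0x1
cnt:17 @ bit 0 → (0xab43a738>>0)&0x1ffff = 0x1a738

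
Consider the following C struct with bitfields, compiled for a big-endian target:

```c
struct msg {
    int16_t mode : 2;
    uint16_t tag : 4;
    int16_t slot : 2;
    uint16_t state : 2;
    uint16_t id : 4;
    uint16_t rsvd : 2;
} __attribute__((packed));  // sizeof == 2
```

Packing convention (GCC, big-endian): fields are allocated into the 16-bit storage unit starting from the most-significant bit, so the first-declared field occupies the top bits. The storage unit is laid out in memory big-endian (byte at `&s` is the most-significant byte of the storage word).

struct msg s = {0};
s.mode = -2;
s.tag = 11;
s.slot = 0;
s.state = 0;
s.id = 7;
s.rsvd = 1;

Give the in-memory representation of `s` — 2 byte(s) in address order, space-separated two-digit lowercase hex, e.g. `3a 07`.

[14+:2] mode=-2 & 0x3 = 0x2; word=0x8000
[10+:4] tag=11 & 0xf = 0xb; word=0xac00
[8+:2] slot=0 & 0x3 = 0x0; word=0xac00
[6+:2] state=0 & 0x3 = 0x0; word=0xac00
[2+:4] id=7 & 0xf = 0x7; word=0xac1c
[0+:2] rsvd=1 & 0x3 = 0x1; word=0xac1d
word = 0xac1d → big-endian bytes:
  [0]=0xac  [1]=0x1d

ac 1d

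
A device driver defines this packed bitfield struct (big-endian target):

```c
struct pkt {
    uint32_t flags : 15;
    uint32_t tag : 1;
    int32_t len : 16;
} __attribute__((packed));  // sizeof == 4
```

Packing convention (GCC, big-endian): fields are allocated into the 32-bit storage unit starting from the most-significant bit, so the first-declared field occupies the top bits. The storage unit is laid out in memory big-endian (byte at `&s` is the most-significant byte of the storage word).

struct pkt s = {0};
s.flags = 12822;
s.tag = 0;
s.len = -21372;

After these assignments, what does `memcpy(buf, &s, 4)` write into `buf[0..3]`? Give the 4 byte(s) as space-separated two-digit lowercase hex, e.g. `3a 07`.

flags (15b) val=12822 bits=0x3216 at bit 17: 0x642c0000
tag (1b) val=0 bits=0x0 at bit 16: 0x642c0000
len (16b) val=-21372 bits=0xac84 at bit 0: 0x642cac84
word = 0x642cac84 → big-endian bytes:
  [0]=0x64  [1]=0x2c  [2]=0xac  [3]=0x84

64 2c ac 84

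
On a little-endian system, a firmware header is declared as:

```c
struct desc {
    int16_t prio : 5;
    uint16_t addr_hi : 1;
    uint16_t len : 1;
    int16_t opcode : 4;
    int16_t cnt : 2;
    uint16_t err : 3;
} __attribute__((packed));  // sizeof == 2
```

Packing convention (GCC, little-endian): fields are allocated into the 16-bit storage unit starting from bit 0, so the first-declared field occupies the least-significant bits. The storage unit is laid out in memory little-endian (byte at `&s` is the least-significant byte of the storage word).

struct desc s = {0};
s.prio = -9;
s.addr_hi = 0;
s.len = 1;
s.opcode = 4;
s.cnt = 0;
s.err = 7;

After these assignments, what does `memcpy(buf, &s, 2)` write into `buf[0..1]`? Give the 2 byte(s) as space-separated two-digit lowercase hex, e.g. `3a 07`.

57 e2

prio:5 = -9 → 0x17 << 0 → word 0x0017
addr_hi:1 = 0 → 0x0 << 5 → word 0x0017
len:1 = 1 → 0x1 << 6 → word 0x0057
opcode:4 = 4 → 0x4 << 7 → word 0x0257
cnt:2 = 0 → 0x0 << 11 → word 0x0257
err:3 = 7 → 0x7 << 13 → word 0xe257
word = 0xe257 → little-endian bytes:
  [0]=0x57  [1]=0xe2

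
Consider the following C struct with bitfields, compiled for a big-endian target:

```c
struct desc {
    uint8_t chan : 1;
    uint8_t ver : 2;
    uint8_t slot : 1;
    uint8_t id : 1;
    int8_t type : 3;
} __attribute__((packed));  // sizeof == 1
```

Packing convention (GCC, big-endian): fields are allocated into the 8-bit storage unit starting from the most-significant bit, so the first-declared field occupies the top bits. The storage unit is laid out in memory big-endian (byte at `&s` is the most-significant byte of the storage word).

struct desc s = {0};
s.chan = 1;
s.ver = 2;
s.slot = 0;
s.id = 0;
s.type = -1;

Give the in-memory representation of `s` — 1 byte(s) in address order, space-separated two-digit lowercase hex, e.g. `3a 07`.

chan (1b) val=1 bits=0x1 at bit 7: 0x80
ver (2b) val=2 bits=0x2 at bit 5: 0xc0
slot (1b) val=0 bits=0x0 at bit 4: 0xc0
id (1b) val=0 bits=0x0 at bit 3: 0xc0
type (3b) val=-1 bits=0x7 at bit 0: 0xc7
word = 0xc7 → big-endian bytes:
  [0]=0xc7

c7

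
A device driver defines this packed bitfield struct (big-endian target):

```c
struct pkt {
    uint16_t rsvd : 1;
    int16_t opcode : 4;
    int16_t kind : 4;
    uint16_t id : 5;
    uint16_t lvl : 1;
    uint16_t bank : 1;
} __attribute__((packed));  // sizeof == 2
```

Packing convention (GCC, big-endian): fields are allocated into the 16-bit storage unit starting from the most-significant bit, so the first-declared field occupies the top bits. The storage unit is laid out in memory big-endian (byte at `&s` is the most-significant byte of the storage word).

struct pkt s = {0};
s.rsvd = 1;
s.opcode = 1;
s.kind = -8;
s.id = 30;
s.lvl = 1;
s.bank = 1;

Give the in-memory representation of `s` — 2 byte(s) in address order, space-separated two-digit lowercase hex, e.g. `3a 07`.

rsvd (1b) val=1 bits=0x1 at bit 15: 0x8000
opcode (4b) val=1 bits=0x1 at bit 11: 0x8800
kind (4b) val=-8 bits=0x8 at bit 7: 0x8c00
id (5b) val=30 bits=0x1e at bit 2: 0x8c78
lvl (1b) val=1 bits=0x1 at bit 1: 0x8c7a
bank (1b) val=1 bits=0x1 at bit 0: 0x8c7b
word = 0x8c7b → big-endian bytes:
  [0]=0x8c  [1]=0x7b

8c 7b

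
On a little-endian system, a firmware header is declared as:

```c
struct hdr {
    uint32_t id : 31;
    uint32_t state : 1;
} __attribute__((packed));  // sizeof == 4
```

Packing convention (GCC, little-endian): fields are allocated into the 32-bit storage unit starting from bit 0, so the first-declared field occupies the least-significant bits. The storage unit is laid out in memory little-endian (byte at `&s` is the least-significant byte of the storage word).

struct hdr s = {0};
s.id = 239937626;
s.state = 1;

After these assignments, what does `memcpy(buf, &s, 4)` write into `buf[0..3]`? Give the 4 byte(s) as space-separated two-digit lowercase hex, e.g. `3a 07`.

id (31b) val=239937626 bits=0xe4d285a at bit 0: 0x0e4d285a
state (1b) val=1 bits=0x1 at bit 31: 0x8e4d285a
word = 0x8e4d285a → little-endian bytes:
  [0]=0x5a  [1]=0x28  [2]=0x4d  [3]=0x8e

5a 28 4d 8e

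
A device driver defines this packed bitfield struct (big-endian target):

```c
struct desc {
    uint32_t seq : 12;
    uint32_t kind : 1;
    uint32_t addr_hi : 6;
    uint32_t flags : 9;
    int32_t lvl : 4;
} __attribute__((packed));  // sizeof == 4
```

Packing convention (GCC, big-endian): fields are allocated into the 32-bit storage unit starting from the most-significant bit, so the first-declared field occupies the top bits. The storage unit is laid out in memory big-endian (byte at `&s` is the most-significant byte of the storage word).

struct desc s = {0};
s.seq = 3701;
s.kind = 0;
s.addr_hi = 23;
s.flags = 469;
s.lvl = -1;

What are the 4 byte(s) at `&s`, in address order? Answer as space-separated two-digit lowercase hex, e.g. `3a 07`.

[20+:12] seq=3701 & 0xfff = 0xe75; word=0xe7500000
[19+:1] kind=0 & 0x1 = 0x0; word=0xe7500000
[13+:6] addr_hi=23 & 0x3f = 0x17; word=0xe752e000
[4+:9] flags=469 & 0x1ff = 0x1d5; word=0xe752fd50
[0+:4] lvl=-1 & 0xf = 0xf; word=0xe752fd5f
word = 0xe752fd5f → big-endian bytes:
  [0]=0xe7  [1]=0x52  [2]=0xfd  [3]=0x5f

e7 52 fd 5f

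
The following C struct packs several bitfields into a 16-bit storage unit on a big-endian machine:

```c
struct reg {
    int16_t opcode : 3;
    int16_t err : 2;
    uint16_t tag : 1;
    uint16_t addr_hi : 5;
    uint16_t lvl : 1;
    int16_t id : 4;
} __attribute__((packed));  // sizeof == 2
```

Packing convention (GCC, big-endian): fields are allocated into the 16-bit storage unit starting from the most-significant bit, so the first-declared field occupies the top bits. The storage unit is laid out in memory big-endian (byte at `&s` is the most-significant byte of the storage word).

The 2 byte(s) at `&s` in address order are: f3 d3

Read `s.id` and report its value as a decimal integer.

3

[0]=0xf3 [1]=0xd3 (big-endian) → word 0xf3d3
opcode [13+:3] = (word>>13) & 0x7 = 7
err [11+:2] = (word>>11) & 0x3 = 2
tag [10+:1] = (word>>10) & 0x1 = 0
addr_hi [5+:5] = (word>>5) & 0x1f = 30
lvl [4+:1] = (word>>4) & 0x1 = 1
id [0+:4] = (word>>0) & 0xf = 3  ←
id signed 4b, MSB=0: value = 3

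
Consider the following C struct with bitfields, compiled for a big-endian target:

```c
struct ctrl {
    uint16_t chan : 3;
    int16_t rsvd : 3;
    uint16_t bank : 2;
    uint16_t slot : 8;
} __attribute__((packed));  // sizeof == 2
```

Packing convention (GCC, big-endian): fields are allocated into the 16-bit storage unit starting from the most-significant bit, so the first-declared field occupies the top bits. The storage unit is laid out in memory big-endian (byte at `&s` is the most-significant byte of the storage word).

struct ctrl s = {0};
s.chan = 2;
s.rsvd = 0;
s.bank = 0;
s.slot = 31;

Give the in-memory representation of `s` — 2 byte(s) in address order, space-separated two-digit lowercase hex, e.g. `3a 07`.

40 1f

chan (3b) val=2 bits=0x2 at bit 13: 0x4000
rsvd (3b) val=0 bits=0x0 at bit 10: 0x4000
bank (2b) val=0 bits=0x0 at bit 8: 0x4000
slot (8b) val=31 bits=0x1f at bit 0: 0x401f
word = 0x401f → big-endian bytes:
  [0]=0x40  [1]=0x1f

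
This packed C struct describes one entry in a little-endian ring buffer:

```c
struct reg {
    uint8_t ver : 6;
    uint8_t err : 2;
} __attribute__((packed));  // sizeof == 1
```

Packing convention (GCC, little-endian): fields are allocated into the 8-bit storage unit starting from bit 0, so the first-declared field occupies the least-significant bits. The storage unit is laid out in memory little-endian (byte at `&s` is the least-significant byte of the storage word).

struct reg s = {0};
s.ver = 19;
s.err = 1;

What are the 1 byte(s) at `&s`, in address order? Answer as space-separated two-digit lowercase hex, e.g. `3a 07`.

[0+:6] ver=19 & 0x3f = 0x13; word=0x13
[6+:2] err=1 & 0x3 = 0x1; word=0x53
word = 0x53 → little-endian bytes:
  [0]=0x53

53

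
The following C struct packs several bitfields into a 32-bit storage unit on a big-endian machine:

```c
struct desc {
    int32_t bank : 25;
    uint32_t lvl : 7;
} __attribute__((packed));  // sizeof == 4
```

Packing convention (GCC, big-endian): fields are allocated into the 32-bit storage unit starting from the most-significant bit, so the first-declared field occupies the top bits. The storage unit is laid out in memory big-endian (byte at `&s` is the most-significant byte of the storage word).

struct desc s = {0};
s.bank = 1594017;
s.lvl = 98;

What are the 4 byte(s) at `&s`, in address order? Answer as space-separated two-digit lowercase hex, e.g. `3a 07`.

bank:25 = 1594017 → 0x1852a1 << 7 → word 0x0c295080
lvl:7 = 98 → 0x62 << 0 → word 0x0c2950e2
word = 0x0c2950e2 → big-endian bytes:
  [0]=0x0c  [1]=0x29  [2]=0x50  [3]=0xe2

0c 29 50 e2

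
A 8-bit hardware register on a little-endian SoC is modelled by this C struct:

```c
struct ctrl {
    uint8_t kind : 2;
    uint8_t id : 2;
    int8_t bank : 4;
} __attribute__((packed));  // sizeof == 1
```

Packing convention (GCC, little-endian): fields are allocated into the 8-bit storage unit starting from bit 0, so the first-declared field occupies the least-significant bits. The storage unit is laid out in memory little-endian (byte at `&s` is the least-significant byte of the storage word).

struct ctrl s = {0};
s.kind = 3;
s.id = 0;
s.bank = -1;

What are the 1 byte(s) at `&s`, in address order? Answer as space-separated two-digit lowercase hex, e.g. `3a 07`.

[0+:2] kind=3 & 0x3 = 0x3; word=0x03
[2+:2] id=0 & 0x3 = 0x0; word=0x03
[4+:4] bank=-1 & 0xf = 0xf; word=0xf3
word = 0xf3 → little-endian bytes:
  [0]=0xf3

f3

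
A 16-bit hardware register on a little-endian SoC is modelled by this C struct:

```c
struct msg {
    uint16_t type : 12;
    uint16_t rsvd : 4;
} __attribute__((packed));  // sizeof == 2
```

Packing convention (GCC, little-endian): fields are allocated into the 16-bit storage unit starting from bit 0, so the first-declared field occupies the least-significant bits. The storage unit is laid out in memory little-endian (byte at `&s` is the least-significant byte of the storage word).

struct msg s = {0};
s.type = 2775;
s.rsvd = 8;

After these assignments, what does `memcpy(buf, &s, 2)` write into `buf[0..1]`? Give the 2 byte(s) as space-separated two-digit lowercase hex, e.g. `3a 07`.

d7 8a

type (12b) val=2775 bits=0xad7 at bit 0: 0x0ad7
rsvd (4b) val=8 bits=0x8 at bit 12: 0x8ad7
word = 0x8ad7 → little-endian bytes:
  [0]=0xd7  [1]=0x8a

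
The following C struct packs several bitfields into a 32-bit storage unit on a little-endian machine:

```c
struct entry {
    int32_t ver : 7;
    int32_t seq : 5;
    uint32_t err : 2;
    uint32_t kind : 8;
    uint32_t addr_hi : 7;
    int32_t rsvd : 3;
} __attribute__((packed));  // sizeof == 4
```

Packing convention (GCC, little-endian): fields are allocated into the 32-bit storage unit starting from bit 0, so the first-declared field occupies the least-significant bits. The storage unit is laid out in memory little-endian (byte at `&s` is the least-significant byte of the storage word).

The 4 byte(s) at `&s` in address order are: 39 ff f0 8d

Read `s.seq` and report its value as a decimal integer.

[0]=0x39 [1]=0xff [2]=0xf0 [3]=0x8d (little-endian) → word 0x8df0ff39
ver [0+:7] = (word>>0) & 0x7f = 57
seq [7+:5] = (word>>7) & 0x1f = 30  ←
err [12+:2] = (word>>12) & 0x3 = 3
kind [14+:8] = (word>>14) & 0xff = 195
addr_hi [22+:7] = (word>>22) & 0x7f = 55
rsvd [29+:3] = (word>>29) & 0x7 = 4
seq signed 5b, MSB=1: 30 - 32 = -2

-2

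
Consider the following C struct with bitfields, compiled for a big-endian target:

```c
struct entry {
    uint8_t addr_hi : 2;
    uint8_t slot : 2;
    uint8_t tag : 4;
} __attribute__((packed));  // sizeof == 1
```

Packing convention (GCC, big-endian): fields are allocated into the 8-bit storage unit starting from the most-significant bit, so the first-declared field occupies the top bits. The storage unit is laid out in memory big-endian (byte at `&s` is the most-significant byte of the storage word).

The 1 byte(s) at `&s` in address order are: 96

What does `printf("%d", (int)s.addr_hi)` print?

2

[0]=0x96 (big-endian) → word 0x96
addr_hi [6+:2] = (word>>6) & 0x3 = 2  ←
slot [4+:2] = (word>>4) & 0x3 = 1
tag [0+:4] = (word>>0) & 0xf = 6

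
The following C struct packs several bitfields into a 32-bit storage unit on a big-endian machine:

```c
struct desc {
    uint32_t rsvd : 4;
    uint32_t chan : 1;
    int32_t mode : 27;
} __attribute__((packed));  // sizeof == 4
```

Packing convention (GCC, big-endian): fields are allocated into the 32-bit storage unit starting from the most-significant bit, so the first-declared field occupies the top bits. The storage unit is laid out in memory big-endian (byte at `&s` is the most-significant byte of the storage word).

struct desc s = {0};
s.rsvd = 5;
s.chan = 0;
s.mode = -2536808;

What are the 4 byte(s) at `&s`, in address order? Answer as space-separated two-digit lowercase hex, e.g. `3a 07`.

57 d9 4a 98

[28+:4] rsvd=5 & 0xf = 0x5; word=0x50000000
[27+:1] chan=0 & 0x1 = 0x0; word=0x50000000
[0+:27] mode=-2536808 & 0x7ffffff = 0x7d94a98; word=0x57d94a98
word = 0x57d94a98 → big-endian bytes:
  [0]=0x57  [1]=0xd9  [2]=0x4a  [3]=0x98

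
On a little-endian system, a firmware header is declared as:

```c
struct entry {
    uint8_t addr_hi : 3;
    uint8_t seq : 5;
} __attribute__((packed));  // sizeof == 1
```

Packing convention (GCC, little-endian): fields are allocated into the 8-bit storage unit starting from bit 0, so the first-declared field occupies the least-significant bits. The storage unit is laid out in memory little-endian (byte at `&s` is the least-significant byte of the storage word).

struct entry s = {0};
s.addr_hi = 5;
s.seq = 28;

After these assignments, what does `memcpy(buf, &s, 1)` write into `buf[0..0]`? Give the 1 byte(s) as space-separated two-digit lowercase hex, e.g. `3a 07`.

e5

addr_hi (3b) val=5 bits=0x5 at bit 0: 0x05
seq (5b) val=28 bits=0x1c at bit 3: 0xe5
word = 0xe5 → little-endian bytes:
  [0]=0xe5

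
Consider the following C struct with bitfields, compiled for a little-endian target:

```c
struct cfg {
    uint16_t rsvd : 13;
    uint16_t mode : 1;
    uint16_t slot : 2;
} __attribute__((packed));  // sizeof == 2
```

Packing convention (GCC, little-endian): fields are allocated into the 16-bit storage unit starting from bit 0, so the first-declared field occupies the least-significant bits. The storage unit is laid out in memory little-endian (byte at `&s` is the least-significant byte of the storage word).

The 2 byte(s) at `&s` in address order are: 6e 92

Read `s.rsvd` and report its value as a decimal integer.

[0]=0x6e [1]=0x92 (little-endian) → word 0x926e
rsvd:13 @ bit 0 → (0x926e>>0)&0x1fff = 0x126e  ←
mode:1 @ bit 13 → (0x926e>>13)&0x1 = 0x0
slot:2 @ bit 14 → (0x926e>>14)&0x3 = 0x2

4718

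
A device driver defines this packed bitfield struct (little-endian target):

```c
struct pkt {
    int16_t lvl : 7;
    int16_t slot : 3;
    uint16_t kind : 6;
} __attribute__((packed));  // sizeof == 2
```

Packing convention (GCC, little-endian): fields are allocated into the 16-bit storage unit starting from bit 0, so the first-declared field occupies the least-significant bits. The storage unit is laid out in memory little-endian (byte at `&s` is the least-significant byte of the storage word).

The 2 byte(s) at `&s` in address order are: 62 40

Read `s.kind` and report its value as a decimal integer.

16

[0]=0x62 [1]=0x40 (little-endian) → word 0x4062
lvl:7 @ bit 0 → (0x4062>>0)&0x7f = 0x62
slot:3 @ bit 7 → (0x4062>>7)&0x7 = 0x0
kind:6 @ bit 10 → (0x4062>>10)&0x3f = 0x10  ←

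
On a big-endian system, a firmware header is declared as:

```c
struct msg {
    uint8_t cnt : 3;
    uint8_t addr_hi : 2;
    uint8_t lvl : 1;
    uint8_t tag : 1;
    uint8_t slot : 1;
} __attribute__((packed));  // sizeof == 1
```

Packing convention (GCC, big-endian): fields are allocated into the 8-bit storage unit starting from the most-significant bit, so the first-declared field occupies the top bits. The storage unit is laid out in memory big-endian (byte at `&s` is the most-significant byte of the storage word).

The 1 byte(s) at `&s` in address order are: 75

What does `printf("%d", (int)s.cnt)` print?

[0]=0x75 (big-endian) → word 0x75
cnt:3 @ bit 5 → (0x75>>5)&0x7 = 0x3  ←
addr_hi:2 @ bit 3 → (0x75>>3)&0x3 = 0x2
lvl:1 @ bit 2 → (0x75>>2)&0x1 = 0x1
tag:1 @ bit 1 → (0x75>>1)&0x1 = 0x0
slot:1 @ bit 0 → (0x75>>0)&0x1 = 0x1

3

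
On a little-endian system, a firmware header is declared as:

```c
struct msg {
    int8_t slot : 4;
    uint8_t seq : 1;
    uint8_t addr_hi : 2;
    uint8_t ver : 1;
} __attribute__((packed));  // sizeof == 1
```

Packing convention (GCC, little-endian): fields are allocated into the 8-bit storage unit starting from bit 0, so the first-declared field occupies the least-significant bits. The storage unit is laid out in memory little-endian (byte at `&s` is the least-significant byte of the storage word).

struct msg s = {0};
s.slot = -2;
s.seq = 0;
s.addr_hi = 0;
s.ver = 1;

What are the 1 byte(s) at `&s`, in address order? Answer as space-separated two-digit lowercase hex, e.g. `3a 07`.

slot (4b) val=-2 bits=0xe at bit 0: 0x0e
seq (1b) val=0 bits=0x0 at bit 4: 0x0e
addr_hi (2b) val=0 bits=0x0 at bit 5: 0x0e
ver (1b) val=1 bits=0x1 at bit 7: 0x8e
word = 0x8e → little-endian bytes:
  [0]=0x8e

8e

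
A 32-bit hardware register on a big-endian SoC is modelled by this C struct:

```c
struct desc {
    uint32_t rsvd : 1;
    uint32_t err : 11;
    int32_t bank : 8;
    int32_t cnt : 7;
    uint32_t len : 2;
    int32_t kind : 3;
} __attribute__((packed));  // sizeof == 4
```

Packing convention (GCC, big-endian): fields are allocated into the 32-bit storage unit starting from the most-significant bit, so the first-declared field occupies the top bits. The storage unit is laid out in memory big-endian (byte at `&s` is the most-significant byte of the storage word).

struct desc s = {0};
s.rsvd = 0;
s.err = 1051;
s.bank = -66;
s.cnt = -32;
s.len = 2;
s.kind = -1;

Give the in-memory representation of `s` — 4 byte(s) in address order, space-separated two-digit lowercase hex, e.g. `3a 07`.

[31+:1] rsvd=0 & 0x1 = 0x0; word=0x00000000
[20+:11] err=1051 & 0x7ff = 0x41b; word=0x41b00000
[12+:8] bank=-66 & 0xff = 0xbe; word=0x41bbe000
[5+:7] cnt=-32 & 0x7f = 0x60; word=0x41bbec00
[3+:2] len=2 & 0x3 = 0x2; word=0x41bbec10
[0+:3] kind=-1 & 0x7 = 0x7; word=0x41bbec17
word = 0x41bbec17 → big-endian bytes:
  [0]=0x41  [1]=0xbb  [2]=0xec  [3]=0x17

41 bb ec 17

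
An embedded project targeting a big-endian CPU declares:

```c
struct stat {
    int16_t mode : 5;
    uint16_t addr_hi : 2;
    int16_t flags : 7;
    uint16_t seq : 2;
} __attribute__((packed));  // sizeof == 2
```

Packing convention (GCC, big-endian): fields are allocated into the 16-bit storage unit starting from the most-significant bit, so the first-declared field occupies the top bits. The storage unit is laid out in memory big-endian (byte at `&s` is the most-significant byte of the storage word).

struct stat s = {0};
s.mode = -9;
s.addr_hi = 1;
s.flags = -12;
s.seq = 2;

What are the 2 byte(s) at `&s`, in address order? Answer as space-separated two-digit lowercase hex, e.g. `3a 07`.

mode:5 = -9 → 0x17 << 11 → word 0xb800
addr_hi:2 = 1 → 0x1 << 9 → word 0xba00
flags:7 = -12 → 0x74 << 2 → word 0xbbd0
seq:2 = 2 → 0x2 << 0 → word 0xbbd2
word = 0xbbd2 → big-endian bytes:
  [0]=0xbb  [1]=0xd2

bb d2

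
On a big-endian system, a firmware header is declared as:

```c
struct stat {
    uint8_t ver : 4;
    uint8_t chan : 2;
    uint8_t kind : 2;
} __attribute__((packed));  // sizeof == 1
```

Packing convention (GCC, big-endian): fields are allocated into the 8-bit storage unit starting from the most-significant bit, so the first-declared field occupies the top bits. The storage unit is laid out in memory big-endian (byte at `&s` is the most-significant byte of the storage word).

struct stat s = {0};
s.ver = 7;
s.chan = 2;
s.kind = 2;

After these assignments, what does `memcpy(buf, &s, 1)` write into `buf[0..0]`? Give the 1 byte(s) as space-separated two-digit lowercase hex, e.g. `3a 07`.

7a

ver (4b) val=7 bits=0x7 at bit 4: 0x70
chan (2b) val=2 bits=0x2 at bit 2: 0x78
kind (2b) val=2 bits=0x2 at bit 0: 0x7a
word = 0x7a → big-endian bytes:
  [0]=0x7a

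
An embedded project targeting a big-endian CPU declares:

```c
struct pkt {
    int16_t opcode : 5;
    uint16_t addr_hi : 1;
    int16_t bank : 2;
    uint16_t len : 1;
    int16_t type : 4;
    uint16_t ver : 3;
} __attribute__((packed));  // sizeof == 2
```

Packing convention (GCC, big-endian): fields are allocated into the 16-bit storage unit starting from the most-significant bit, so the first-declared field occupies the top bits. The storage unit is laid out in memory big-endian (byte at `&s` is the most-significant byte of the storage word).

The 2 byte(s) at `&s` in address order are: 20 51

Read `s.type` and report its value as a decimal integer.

[0]=0x20 [1]=0x51 (big-endian) → word 0x2051
opcode [11+:5] = (word>>11) & 0x1f = 4
addr_hi [10+:1] = (word>>10) & 0x1 = 0
bank [8+:2] = (word>>8) & 0x3 = 0
len [7+:1] = (word>>7) & 0x1 = 0
type [3+:4] = (word>>3) & 0xf = 10  ←
ver [0+:3] = (word>>0) & 0x7 = 1
type signed 4b, MSB=1: 10 - 16 = -6

-6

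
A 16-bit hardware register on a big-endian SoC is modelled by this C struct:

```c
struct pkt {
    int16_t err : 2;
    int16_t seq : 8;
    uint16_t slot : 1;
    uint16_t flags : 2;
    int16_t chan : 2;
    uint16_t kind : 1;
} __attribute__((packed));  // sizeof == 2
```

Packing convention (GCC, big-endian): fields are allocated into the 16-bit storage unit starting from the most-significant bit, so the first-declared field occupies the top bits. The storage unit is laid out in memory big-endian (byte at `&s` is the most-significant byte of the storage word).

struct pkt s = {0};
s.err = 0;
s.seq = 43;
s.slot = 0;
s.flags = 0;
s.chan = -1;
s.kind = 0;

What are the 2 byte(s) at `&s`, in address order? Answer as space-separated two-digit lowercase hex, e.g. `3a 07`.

err:2 = 0 → 0x0 << 14 → word 0x0000
seq:8 = 43 → 0x2b << 6 → word 0x0ac0
slot:1 = 0 → 0x0 << 5 → word 0x0ac0
flags:2 = 0 → 0x0 << 3 → word 0x0ac0
chan:2 = -1 → 0x3 << 1 → word 0x0ac6
kind:1 = 0 → 0x0 << 0 → word 0x0ac6
word = 0x0ac6 → big-endian bytes:
  [0]=0x0a  [1]=0xc6

0a c6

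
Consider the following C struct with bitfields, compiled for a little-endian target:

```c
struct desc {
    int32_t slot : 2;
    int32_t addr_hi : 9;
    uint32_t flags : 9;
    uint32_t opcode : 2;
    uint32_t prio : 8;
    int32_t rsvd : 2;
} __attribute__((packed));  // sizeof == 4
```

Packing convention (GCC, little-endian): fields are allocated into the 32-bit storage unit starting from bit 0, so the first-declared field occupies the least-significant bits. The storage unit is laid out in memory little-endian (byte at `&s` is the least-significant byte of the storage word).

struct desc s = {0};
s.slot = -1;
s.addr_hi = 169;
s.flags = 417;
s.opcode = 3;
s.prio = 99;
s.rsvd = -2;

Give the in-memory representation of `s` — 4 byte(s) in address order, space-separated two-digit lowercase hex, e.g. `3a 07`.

slot:2 = -1 → 0x3 << 0 → word 0x00000003
addr_hi:9 = 169 → 0xa9 << 2 → word 0x000002a7
flags:9 = 417 → 0x1a1 << 11 → word 0x000d0aa7
opcode:2 = 3 → 0x3 << 20 → word 0x003d0aa7
prio:8 = 99 → 0x63 << 22 → word 0x18fd0aa7
rsvd:2 = -2 → 0x2 << 30 → word 0x98fd0aa7
word = 0x98fd0aa7 → little-endian bytes:
  [0]=0xa7  [1]=0x0a  [2]=0xfd  [3]=0x98

a7 0a fd 98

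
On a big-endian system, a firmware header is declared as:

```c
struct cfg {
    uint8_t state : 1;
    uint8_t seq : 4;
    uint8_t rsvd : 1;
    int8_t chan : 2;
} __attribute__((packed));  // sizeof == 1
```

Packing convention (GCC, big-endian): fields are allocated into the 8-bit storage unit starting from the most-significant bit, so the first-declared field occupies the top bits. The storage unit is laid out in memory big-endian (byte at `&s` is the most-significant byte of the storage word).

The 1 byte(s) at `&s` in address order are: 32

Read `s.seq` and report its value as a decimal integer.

[0]=0x32 (big-endian) → word 0x32
state [7+:1] = (word>>7) & 0x1 = 0
seq [3+:4] = (word>>3) & 0xf = 6  ←
rsvd [2+:1] = (word>>2) & 0x1 = 0
chan [0+:2] = (word>>0) & 0x3 = 2

6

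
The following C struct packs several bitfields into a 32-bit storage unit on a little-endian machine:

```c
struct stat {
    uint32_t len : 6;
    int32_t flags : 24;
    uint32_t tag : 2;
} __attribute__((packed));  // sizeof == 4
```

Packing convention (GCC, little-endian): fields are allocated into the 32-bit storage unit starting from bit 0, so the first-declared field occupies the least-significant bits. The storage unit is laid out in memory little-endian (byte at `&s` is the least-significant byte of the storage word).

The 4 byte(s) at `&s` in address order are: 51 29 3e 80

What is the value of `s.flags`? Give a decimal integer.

[0]=0x51 [1]=0x29 [2]=0x3e [3]=0x80 (little-endian) → word 0x803e2951
len:6 @ bit 0 → (0x803e2951>>0)&0x3f = 0x11
flags:24 @ bit 6 → (0x803e2951>>6)&0xffffff = 0xf8a5  ←
tag:2 @ bit 30 → (0x803e2951>>30)&0x3 = 0x2
flags signed 24b, MSB=0: value = 63653

63653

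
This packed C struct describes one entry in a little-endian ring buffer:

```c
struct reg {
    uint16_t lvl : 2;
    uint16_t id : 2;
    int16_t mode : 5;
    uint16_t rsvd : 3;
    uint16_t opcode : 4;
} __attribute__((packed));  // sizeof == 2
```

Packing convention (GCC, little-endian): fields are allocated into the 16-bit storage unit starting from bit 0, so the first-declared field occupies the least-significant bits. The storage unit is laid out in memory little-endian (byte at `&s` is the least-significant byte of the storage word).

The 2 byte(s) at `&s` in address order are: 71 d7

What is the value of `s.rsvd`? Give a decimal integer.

[0]=0x71 [1]=0xd7 (little-endian) → word 0xd771
lvl [0+:2] = (word>>0) & 0x3 = 1
id [2+:2] = (word>>2) & 0x3 = 0
mode [4+:5] = (word>>4) & 0x1f = 23
rsvd [9+:3] = (word>>9) & 0x7 = 3  ←
opcode [12+:4] = (word>>12) & 0xf = 13

3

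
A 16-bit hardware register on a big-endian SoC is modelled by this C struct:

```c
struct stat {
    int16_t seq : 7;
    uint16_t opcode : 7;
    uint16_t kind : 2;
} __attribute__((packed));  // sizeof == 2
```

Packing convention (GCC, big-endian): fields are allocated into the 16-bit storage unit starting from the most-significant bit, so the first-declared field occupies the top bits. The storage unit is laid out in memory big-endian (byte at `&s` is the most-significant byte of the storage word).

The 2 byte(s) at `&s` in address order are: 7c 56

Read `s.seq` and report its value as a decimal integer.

[0]=0x7c [1]=0x56 (big-endian) → word 0x7c56
seq:7 @ bit 9 → (0x7c56>>9)&0x7f = 0x3e  ←
opcode:7 @ bit 2 → (0x7c56>>2)&0x7f = 0x15
kind:2 @ bit 0 → (0x7c56>>0)&0x3 = 0x2
seq signed 7b, MSB=0: value = 62

62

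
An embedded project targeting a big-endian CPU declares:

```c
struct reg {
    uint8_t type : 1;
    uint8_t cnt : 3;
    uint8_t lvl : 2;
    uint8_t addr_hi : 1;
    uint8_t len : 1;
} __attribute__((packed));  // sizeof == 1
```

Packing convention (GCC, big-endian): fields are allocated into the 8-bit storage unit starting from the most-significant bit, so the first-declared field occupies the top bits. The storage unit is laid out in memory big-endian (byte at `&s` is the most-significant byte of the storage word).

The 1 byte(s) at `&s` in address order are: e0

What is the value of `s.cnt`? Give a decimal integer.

[0]=0xe0 (big-endian) → word 0xe0
type:1 @ bit 7 → (0xe0>>7)&0x1 = 0x1
cnt:3 @ bit 4 → (0xe0>>4)&0x7 = 0x6  ←
lvl:2 @ bit 2 → (0xe0>>2)&0x3 = 0x0
addr_hi:1 @ bit 1 → (0xe0>>1)&0x1 = 0x0
len:1 @ bit 0 → (0xe0>>0)&0x1 = 0x0

6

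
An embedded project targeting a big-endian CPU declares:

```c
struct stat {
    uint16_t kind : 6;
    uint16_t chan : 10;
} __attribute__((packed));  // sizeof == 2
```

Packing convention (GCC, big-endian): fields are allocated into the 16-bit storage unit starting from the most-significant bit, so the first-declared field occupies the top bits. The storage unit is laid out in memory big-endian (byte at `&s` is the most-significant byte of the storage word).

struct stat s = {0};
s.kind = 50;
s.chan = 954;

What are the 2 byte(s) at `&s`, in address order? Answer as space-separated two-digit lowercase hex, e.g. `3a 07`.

cb ba

[10+:6] kind=50 & 0x3f = 0x32; word=0xc800
[0+:10] chan=954 & 0x3ff = 0x3ba; word=0xcbba
word = 0xcbba → big-endian bytes:
  [0]=0xcb  [1]=0xba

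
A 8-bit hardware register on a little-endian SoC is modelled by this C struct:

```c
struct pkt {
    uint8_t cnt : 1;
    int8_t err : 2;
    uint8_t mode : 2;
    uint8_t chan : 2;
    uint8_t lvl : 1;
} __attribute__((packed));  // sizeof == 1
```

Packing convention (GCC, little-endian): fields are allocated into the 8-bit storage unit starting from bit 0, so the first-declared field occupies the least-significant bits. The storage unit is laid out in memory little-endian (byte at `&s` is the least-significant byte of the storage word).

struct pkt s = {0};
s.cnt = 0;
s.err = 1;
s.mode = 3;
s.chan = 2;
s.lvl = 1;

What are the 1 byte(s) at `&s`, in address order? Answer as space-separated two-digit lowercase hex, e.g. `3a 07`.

da

[0+:1] cnt=0 & 0x1 = 0x0; word=0x00
[1+:2] err=1 & 0x3 = 0x1; word=0x02
[3+:2] mode=3 & 0x3 = 0x3; word=0x1a
[5+:2] chan=2 & 0x3 = 0x2; word=0x5a
[7+:1] lvl=1 & 0x1 = 0x1; word=0xda
word = 0xda → little-endian bytes:
  [0]=0xda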